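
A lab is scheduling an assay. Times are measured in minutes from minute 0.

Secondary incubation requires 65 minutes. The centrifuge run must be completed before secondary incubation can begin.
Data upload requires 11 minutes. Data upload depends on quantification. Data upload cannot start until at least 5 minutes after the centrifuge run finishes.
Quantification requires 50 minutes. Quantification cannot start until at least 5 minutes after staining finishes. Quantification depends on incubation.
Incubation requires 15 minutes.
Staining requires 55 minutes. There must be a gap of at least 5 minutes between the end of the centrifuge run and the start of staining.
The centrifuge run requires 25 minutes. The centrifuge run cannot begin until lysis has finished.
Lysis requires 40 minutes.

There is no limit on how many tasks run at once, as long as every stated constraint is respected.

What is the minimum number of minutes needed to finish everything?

191

Incubation can start immediately at minute 0; it finishes at minute 15.
Lysis can start immediately at minute 0; it finishes at minute 40.
The centrifuge run waits on lysis (finishes minute 40), so it starts at minute 40 and finishes at 40 + 25 = minute 65.
Secondary incubation waits on the centrifuge run (finishes minute 65), so it starts at minute 65 and finishes at 65 + 65 = minute 130.
Staining waits on the centrifuge run (finishes minute 65, plus 5-minute gap → minute 70), so it starts at minute 70 and finishes at 70 + 55 = minute 125.
For quantification: staining (finishes minute 125, plus 5-minute gap → minute 130); incubation (finishes minute 15). Taking the maximum gives a start of minute 130, and it finishes at 130 + 50 = minute 180.
Data upload needs all of quantification (finishes minute 180); the centrifuge run (finishes minute 65, plus 5-minute gap → minute 70). That puts its earliest start at minute 180; it finishes at 180 + 11 = minute 191.
All tasks are finished once the last one completes. Finish times: Lysis at 40, Incubation at 15, The centrifuge run at 65, Staining at 125, Secondary incubation at 130, Quantification at 180, Data upload at 191. The latest is minute 191.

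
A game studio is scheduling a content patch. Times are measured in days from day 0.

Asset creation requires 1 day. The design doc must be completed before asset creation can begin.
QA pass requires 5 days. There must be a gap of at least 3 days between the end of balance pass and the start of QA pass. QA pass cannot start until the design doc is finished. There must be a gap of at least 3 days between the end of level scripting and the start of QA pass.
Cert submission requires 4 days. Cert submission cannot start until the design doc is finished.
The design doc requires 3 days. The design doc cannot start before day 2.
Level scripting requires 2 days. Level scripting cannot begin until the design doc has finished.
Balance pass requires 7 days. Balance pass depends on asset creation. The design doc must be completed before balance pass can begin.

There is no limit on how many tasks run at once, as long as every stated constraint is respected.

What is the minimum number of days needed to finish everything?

The design doc cannot begin until its own release at day 2. It runs from day 2 to 2 + 3 = day 5.
Cert submission cannot begin until the design doc (finishes day 5). It runs from day 5 to 5 + 4 = day 9.
Level scripting waits on the design doc (finishes day 5), so it starts at day 5 and finishes at 5 + 2 = day 7.
Asset creation waits on the design doc (finishes day 5), so it starts at day 5 and finishes at 5 + 1 = day 6.
Balance pass needs all of asset creation (finishes day 6); the design doc (finishes day 5). That puts its earliest start at day 6; it finishes at 6 + 7 = day 13.
For QA pass: balance pass (finishes day 13, plus 3-day gap → day 16); the design doc (finishes day 5); level scripting (finishes day 7, plus 3-day gap → day 10). Taking the maximum gives a start of day 16, and it finishes at 16 + 5 = day 21.
All tasks are finished once the last one completes. Finish times: The design doc at 5, Asset creation at 6, Level scripting at 7, Balance pass at 13, QA pass at 21, Cert submission at 9. The latest is day 21.

21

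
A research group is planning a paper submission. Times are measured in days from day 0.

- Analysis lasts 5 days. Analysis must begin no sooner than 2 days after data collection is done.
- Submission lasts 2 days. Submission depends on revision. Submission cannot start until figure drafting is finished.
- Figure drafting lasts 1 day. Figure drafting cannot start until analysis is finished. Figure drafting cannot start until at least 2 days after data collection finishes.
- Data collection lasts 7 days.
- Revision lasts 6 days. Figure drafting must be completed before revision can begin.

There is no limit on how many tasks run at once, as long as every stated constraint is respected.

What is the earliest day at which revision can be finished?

Data collection can start immediately at day 0; it finishes at day 7.
After data collection (finishes day 7, plus 2-day gap → day 9), analysis can start at day 9 and finishes at day 14.
For figure drafting: analysis (finishes day 14); data collection (finishes day 7, plus 2-day gap → day 9). Taking the maximum gives a start of day 14, and it finishes at 14 + 1 = day 15.
After figure drafting (finishes day 15), revision can start at day 15 and finishes at day 21.

21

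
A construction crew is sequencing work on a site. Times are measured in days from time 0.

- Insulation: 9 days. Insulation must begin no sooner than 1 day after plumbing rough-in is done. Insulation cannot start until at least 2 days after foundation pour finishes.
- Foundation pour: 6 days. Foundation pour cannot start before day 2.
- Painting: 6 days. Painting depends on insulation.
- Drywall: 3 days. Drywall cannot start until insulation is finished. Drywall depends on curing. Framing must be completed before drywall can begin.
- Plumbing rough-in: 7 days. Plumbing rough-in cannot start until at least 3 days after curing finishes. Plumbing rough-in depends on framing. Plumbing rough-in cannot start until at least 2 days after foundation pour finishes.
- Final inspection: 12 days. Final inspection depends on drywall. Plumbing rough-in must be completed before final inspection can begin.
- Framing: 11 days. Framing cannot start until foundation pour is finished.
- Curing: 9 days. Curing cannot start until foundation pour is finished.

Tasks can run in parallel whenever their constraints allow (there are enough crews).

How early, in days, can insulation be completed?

After its own release at day 2, foundation pour can start at day 2 and finishes at day 8.
Framing cannot begin until foundation pour (finishes day 8). It runs from day 8 to 8 + 11 = day 19.
Curing cannot begin until foundation pour (finishes day 8). It runs from day 8 to 8 + 9 = day 17.
Plumbing rough-in cannot start until curing (finishes day 17, plus 3-day gap → day 20); framing (finishes day 19); foundation pour (finishes day 8, plus 2-day gap → day 10). The controlling bound is day 20, so plumbing rough-in finishes at 20 + 7 = day 27.
For insulation: plumbing rough-in (finishes day 27, plus 1-day gap → day 28); foundation pour (finishes day 8, plus 2-day gap → day 10). Taking the maximum gives a start of day 28, and it finishes at 28 + 9 = day 37.

37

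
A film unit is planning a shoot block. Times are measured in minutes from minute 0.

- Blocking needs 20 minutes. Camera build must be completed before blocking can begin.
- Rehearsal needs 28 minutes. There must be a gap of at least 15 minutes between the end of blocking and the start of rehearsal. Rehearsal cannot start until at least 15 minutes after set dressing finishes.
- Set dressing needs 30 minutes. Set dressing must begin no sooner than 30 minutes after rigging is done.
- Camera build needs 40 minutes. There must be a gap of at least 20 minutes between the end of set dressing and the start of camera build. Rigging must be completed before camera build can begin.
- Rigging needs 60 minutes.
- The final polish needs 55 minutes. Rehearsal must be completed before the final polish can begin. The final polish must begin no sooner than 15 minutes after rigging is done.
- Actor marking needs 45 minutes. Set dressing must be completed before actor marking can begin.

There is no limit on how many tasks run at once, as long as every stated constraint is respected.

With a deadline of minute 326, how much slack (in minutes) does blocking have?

28

Rigging can start immediately at minute 0; it finishes at minute 60.
Set dressing cannot begin until rigging (finishes minute 60, plus 30-minute gap → minute 90). It runs from minute 90 to 90 + 30 = minute 120.
Camera build has to wait for set dressing (finishes minute 120, plus 20-minute gap → minute 140); rigging (finishes minute 60). The latest of these is minute 140, so camera build runs minute 140 to 140 + 40 = minute 180.
After camera build (finishes minute 180), blocking can start at minute 180 and finishes at minute 200.

Working backward from the deadline:
To finish by minute 326, the final polish (duration 55) must start no later than minute 271.
Rehearsal feeds into the final polish (must start by minute 271); so rehearsal must finish by minute 271 and therefore start by minute 243.
Blocking must finish before rehearsal (must start by minute 243, minus 15-minute gap → minute 228). With a 20-minute duration, blocking must start by 228 − 20 = minute 208.
So blocking can start as early as minute 180 and as late as minute 208, giving 208 − 180 = 28 minutes of slack.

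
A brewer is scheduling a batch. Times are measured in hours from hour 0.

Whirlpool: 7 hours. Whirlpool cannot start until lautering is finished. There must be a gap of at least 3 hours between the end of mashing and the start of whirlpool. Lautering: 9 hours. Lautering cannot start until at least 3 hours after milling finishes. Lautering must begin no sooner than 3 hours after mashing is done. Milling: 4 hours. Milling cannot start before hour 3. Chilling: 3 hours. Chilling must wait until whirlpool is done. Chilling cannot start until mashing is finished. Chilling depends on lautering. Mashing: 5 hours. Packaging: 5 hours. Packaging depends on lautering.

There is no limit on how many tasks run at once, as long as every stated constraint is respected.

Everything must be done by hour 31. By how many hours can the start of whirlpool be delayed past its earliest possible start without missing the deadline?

Nothing blocks mashing, so it runs from hour 0 to hour 5.
Milling waits on its own release at hour 3, so it starts at hour 3 and finishes at 3 + 4 = hour 7.
Lautering needs all of milling (finishes hour 7, plus 3-hour gap → hour 10); mashing (finishes hour 5, plus 3-hour gap → hour 8). That puts its earliest start at hour 10; it finishes at 10 + 9 = hour 19.
For whirlpool: lautering (finishes hour 19); mashing (finishes hour 5, plus 3-hour gap → hour 8). Taking the maximum gives a start of hour 19, and it finishes at 19 + 7 = hour 26.

Working backward from the deadline:
To finish by hour 31, chilling (duration 3) must start no later than hour 28.
Since chilling (must start by hour 28) depends on it, whirlpool must finish by hour 28. Backing off its 7-hour duration gives a latest start of hour 21.
So whirlpool can start as early as hour 19 and as late as hour 21, giving 21 − 19 = 2 hours of slack.

2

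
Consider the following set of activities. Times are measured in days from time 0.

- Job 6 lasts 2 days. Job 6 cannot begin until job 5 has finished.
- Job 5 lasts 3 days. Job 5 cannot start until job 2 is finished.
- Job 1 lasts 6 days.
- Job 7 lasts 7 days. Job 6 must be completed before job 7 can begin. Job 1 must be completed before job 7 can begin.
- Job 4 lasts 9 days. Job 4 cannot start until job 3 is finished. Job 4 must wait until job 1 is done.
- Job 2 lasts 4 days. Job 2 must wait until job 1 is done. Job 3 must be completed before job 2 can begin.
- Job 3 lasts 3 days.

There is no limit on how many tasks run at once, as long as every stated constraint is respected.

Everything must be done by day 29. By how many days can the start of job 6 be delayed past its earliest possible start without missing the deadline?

7

Nothing blocks job 3, so it runs from day 0 to day 3.
Job 1 can start immediately at day 0; it finishes at day 6.
Job 2 needs all of job 1 (finishes day 6); job 3 (finishes day 3). That puts its earliest start at day 6; it finishes at 6 + 4 = day 10.
Job 5 cannot begin until job 2 (finishes day 10). It runs from day 10 to 10 + 3 = day 13.
After job 5 (finishes day 13), job 6 can start at day 13 and finishes at day 15.

Working backward from the deadline:
Nothing follows job 7; the deadline of day 29 is its only limit. It must start by 29 − 7 = day 22.
Since job 7 (must start by day 22) depends on it, job 6 must finish by day 22. Backing off its 2-day duration gives a latest start of day 20.
So job 6 can start as early as day 13 and as late as day 20, giving 20 − 13 = 7 days of slack.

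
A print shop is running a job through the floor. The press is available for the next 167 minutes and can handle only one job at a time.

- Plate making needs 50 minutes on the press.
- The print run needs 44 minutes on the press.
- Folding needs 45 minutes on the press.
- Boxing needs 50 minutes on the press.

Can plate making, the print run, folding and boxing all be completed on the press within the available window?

No

Running back to back, the jobs need 50 + 44 + 45 + 50 = 189 minutes on the press.
Since 189 > 167, they cannot all fit.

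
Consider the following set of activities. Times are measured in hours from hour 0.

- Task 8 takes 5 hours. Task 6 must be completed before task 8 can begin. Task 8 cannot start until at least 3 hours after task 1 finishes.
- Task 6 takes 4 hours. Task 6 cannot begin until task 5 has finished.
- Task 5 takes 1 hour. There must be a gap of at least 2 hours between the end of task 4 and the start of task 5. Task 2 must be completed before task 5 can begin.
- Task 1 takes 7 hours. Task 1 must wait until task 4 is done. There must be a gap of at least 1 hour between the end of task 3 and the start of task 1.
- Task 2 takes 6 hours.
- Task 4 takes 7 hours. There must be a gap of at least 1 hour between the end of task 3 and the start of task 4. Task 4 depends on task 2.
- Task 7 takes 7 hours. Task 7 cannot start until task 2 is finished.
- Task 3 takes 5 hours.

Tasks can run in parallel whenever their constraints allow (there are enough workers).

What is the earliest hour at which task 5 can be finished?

Task 3 has no prerequisites, so it starts at hour 0 and finishes at hour 5.
Task 2 has no prerequisites, so it starts at hour 0 and finishes at hour 6.
For task 4: task 3 (finishes hour 5, plus 1-hour gap → hour 6); task 2 (finishes hour 6). Taking the maximum gives a start of hour 6, and it finishes at 6 + 7 = hour 13.
Task 5 cannot start until task 4 (finishes hour 13, plus 2-hour gap → hour 15); task 2 (finishes hour 6). The controlling bound is hour 15, so task 5 finishes at 15 + 1 = hour 16.

16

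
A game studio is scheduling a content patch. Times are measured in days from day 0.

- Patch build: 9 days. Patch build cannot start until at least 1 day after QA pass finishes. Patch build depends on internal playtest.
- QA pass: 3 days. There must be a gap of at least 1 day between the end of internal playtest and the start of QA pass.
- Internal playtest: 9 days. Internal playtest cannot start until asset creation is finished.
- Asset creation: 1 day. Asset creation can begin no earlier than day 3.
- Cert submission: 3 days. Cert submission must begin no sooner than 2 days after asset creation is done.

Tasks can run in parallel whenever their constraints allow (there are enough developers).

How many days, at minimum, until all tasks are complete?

Asset creation waits on its own release at day 3, so it starts at day 3 and finishes at 3 + 1 = day 4.
Cert submission cannot begin until asset creation (finishes day 4, plus 2-day gap → day 6). It runs from day 6 to 6 + 3 = day 9.
After asset creation (finishes day 4), internal playtest can start at day 4 and finishes at day 13.
QA pass cannot begin until internal playtest (finishes day 13, plus 1-day gap → day 14). It runs from day 14 to 14 + 3 = day 17.
Patch build cannot start until QA pass (finishes day 17, plus 1-day gap → day 18); internal playtest (finishes day 13). The controlling bound is day 18, so patch build finishes at 18 + 9 = day 27.
All tasks are finished once the last one completes. Finish times: Asset creation at 4, Internal playtest at 13, QA pass at 17, Cert submission at 9, Patch build at 27. The latest is day 27.

27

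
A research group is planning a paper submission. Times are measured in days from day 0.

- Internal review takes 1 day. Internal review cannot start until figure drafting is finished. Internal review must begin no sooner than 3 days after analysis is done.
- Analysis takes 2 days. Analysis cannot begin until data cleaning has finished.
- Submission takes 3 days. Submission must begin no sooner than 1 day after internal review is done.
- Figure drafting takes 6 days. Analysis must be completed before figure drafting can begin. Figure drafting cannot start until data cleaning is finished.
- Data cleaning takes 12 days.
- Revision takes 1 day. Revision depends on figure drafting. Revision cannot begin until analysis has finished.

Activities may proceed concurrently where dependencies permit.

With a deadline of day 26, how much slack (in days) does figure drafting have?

1

Data cleaning has no prerequisites, so it starts at day 0 and finishes at day 12.
Analysis cannot begin until data cleaning (finishes day 12). It runs from day 12 to 12 + 2 = day 14.
Figure drafting has to wait for analysis (finishes day 14); data cleaning (finishes day 12). The latest of these is day 14, so figure drafting runs day 14 to 14 + 6 = day 20.

Working backward from the deadline:
Submission must finish by day 26; it takes 3 days, so it must start by 26 − 3 = day 23.
Internal review must finish before submission (must start by day 23, minus 1-day gap → day 22). With a 1-day duration, internal review must start by 22 − 1 = day 21.
Revision must finish by day 26; it takes 1 day, so it must start by 26 − 1 = day 25.
Figure drafting must finish in time for internal review (must start by day 21); revision (must start by day 25). The tightest is day 21, so figure drafting must start by 21 − 6 = day 15.
So figure drafting can start as early as day 14 and as late as day 15, giving 15 − 14 = 1 day of slack.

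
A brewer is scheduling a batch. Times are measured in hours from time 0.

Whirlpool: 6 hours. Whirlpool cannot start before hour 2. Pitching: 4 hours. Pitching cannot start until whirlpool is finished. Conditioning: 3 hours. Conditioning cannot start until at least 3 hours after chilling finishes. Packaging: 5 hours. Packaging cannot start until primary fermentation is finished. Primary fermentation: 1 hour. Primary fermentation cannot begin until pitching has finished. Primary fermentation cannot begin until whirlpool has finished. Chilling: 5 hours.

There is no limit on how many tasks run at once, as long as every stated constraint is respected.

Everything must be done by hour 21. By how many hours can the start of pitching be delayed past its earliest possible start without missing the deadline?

3

Whirlpool waits on its own release at hour 2, so it starts at hour 2 and finishes at 2 + 6 = hour 8.
Pitching cannot begin until whirlpool (finishes hour 8). It runs from hour 8 to 8 + 4 = hour 12.

Working backward from the deadline:
To finish by hour 21, packaging (duration 5) must start no later than hour 16.
Since packaging (must start by hour 16) depends on it, primary fermentation must finish by hour 16. Backing off its 1-hour duration gives a latest start of hour 15.
Since primary fermentation (must start by hour 15) depends on it, pitching must finish by hour 15. Backing off its 4-hour duration gives a latest start of hour 11.
So pitching can start as early as hour 8 and as late as hour 11, giving 11 − 8 = 3 hours of slack.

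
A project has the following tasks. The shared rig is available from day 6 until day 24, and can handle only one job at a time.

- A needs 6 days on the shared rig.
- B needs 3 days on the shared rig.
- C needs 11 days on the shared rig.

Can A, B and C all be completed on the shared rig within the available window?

No

The shared rig window is 24 − 6 = 18 days.
Running back to back, the jobs need 6 + 3 + 11 = 20 days on the shared rig.
Since 20 > 18, they cannot all fit.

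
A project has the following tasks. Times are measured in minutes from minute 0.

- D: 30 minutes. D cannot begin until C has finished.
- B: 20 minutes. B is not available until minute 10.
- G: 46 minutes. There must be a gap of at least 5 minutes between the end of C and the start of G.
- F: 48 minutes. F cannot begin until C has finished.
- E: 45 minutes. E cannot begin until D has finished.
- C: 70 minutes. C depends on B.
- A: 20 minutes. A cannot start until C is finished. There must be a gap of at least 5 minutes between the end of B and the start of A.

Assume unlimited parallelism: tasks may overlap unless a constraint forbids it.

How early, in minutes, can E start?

130

After its own release at minute 10, B can start at minute 10 and finishes at minute 30.
After B (finishes minute 30), C can start at minute 30 and finishes at minute 100.
After C (finishes minute 100), D can start at minute 100 and finishes at minute 130.
E waits on D (finishes minute 130), so the earliest it can start is minute 130.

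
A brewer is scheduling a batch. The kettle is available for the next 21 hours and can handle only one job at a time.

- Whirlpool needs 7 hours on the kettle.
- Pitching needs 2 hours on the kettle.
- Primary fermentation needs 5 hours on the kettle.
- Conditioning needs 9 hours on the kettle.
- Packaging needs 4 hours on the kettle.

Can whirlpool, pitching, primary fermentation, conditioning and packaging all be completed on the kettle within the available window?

No

Running back to back, the jobs need 7 + 2 + 5 + 9 + 4 = 27 hours on the kettle.
Since 27 > 21, they cannot all fit.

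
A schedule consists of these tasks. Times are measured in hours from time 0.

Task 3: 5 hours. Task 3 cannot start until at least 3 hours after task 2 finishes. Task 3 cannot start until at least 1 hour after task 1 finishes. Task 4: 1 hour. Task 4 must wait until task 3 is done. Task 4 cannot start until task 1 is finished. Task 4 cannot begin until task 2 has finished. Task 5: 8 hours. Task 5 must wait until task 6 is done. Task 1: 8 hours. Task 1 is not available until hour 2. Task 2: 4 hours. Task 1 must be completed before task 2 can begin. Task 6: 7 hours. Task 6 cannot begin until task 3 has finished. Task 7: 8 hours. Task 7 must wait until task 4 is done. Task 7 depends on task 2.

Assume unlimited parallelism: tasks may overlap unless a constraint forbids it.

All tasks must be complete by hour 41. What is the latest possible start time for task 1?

To finish by hour 41, task 7 (duration 8) must start no later than hour 33.
Task 4 feeds into task 7 (must start by hour 33); so task 4 must finish by hour 33 and therefore start by hour 32.
Task 5 has no dependents, so it just needs to finish by hour 41. Starting by 41 − 8 = hour 33 achieves that.
Task 6 must finish before task 5 (must start by hour 33). With a 7-hour duration, task 6 must start by 33 − 7 = hour 26.
Task 3 has several dependents: task 4 (must start by hour 32); task 6 (must start by hour 26). The earliest of those limits is hour 26, so task 3 must start by 26 − 5 = hour 21.
Task 2 must finish in time for task 3 (must start by hour 21, minus 3-hour gap → hour 18); task 4 (must start by hour 32); task 7 (must start by hour 33). The tightest is hour 18, so task 2 must start by 18 − 4 = hour 14.
For task 1: task 2 (must start by hour 14); task 3 (must start by hour 21, minus 1-hour gap → hour 20); task 4 (must start by hour 32). The most restrictive is hour 14; with an 8-hour duration, task 1 must start by hour 6.

6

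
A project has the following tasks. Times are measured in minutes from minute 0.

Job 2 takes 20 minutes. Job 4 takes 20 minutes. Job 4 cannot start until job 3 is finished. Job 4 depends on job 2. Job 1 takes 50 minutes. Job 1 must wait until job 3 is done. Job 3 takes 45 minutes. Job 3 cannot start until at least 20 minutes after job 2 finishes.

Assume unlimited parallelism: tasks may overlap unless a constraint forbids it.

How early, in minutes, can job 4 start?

Nothing blocks job 2, so it runs from minute 0 to minute 20.
Job 3 cannot begin until job 2 (finishes minute 20, plus 20-minute gap → minute 40). It runs from minute 40 to 40 + 45 = minute 85.
Job 4 waits on job 3 (finishes minute 85); job 2 (finishes minute 20). The latest of these is minute 85, which is the earliest job 4 can start.

85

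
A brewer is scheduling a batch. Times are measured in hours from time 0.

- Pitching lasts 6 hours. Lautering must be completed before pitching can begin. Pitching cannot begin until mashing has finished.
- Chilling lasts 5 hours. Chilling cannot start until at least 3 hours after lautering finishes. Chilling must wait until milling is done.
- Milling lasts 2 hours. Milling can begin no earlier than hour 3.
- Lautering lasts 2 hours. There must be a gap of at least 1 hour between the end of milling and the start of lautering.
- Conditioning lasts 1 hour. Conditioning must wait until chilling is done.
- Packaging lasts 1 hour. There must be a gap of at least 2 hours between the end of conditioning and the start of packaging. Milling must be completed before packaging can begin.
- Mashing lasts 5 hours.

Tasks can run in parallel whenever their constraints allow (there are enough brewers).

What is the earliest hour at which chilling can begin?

Milling waits on its own release at hour 3, so it starts at hour 3 and finishes at 3 + 2 = hour 5.
Lautering cannot begin until milling (finishes hour 5, plus 1-hour gap → hour 6). It runs from hour 6 to 6 + 2 = hour 8.
Chilling waits on lautering (finishes hour 8, plus 3-hour gap → hour 11); milling (finishes hour 5). The latest of these is hour 11, which is the earliest chilling can start.

11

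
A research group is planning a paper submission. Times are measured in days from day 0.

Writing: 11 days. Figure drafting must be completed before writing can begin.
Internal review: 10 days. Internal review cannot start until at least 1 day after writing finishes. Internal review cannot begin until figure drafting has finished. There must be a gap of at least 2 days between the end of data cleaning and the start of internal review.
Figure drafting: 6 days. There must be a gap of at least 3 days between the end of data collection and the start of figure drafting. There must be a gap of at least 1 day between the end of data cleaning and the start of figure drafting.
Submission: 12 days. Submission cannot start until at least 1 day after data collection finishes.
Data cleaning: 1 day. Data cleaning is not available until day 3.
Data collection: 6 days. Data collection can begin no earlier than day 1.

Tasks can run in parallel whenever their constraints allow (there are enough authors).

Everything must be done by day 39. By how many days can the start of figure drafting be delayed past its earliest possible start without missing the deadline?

1

Data cleaning cannot begin until its own release at day 3. It runs from day 3 to 3 + 1 = day 4.
Data collection cannot begin until its own release at day 1. It runs from day 1 to 1 + 6 = day 7.
Figure drafting needs all of data collection (finishes day 7, plus 3-day gap → day 10); data cleaning (finishes day 4, plus 1-day gap → day 5). That puts its earliest start at day 10; it finishes at 10 + 6 = day 16.

Working backward from the deadline:
To finish by day 39, internal review (duration 10) must start no later than day 29.
Writing must finish before internal review (must start by day 29, minus 1-day gap → day 28). With an 11-day duration, writing must start by 28 − 11 = day 17.
Figure drafting must finish in time for writing (must start by day 17); internal review (must start by day 29). The tightest is day 17, so figure drafting must start by 17 − 6 = day 11.
So figure drafting can start as early as day 10 and as late as day 11, giving 11 − 10 = 1 day of slack.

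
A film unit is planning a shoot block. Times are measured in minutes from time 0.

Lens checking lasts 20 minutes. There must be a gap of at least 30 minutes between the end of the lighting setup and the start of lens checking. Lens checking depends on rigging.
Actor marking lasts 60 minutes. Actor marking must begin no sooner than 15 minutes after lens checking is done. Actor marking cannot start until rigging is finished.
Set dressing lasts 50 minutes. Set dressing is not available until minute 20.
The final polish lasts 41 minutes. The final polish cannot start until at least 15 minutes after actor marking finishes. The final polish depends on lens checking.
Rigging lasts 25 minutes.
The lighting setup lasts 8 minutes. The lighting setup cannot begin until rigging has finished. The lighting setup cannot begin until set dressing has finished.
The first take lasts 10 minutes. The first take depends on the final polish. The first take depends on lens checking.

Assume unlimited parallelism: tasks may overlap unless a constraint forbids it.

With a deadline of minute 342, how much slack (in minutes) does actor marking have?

Set dressing cannot begin until its own release at minute 20. It runs from minute 20 to 20 + 50 = minute 70.
Rigging can start immediately at minute 0; it finishes at minute 25.
For the lighting setup: rigging (finishes minute 25); set dressing (finishes minute 70). Taking the maximum gives a start of minute 70, and it finishes at 70 + 8 = minute 78.
Lens checking has to wait for the lighting setup (finishes minute 78, plus 30-minute gap → minute 108); rigging (finishes minute 25). The latest of these is minute 108, so lens checking runs minute 108 to 108 + 20 = minute 128.
Actor marking cannot start until lens checking (finishes minute 128, plus 15-minute gap → minute 143); rigging (finishes minute 25). The controlling bound is minute 143, so actor marking finishes at 143 + 60 = minute 203.

Working backward from the deadline:
The first take must finish by minute 342; it takes 10 minutes, so it must start by 342 − 10 = minute 332.
The final polish must finish before the first take (must start by minute 332). With a 41-minute duration, the final polish must start by 332 − 41 = minute 291.
Actor marking has to be done before the final polish (must start by minute 291, minus 15-minute gap → minute 276). That means finishing by minute 276, i.e. starting by 276 − 60 = minute 216.
So actor marking can start as early as minute 143 and as late as minute 216, giving 216 − 143 = 73 minutes of slack.

73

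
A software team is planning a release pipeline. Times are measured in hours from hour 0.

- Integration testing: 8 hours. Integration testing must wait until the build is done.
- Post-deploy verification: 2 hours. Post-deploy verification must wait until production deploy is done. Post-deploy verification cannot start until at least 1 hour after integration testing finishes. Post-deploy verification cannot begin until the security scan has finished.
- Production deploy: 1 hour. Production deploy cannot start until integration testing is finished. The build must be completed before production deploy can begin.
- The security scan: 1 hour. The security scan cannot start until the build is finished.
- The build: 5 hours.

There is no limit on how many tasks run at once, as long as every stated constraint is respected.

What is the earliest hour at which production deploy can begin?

Nothing blocks the build, so it runs from hour 0 to hour 5.
Integration testing cannot begin until the build (finishes hour 5). It runs from hour 5 to 5 + 8 = hour 13.
Production deploy waits on integration testing (finishes hour 13); the build (finishes hour 5). The latest of these is hour 13, which is the earliest production deploy can start.

13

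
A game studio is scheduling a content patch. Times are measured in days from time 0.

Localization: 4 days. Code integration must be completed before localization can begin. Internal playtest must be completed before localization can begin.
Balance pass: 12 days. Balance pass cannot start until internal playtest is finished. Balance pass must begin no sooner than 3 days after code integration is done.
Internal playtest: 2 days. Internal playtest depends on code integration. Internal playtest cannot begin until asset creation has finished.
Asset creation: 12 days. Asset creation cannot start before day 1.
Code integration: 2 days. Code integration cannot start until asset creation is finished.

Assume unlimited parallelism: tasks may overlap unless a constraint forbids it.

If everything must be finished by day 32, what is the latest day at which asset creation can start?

Nothing follows balance pass; the deadline of day 32 is its only limit. It must start by 32 − 12 = day 20.
Nothing follows localization; the deadline of day 32 is its only limit. It must start by 32 − 4 = day 28.
Internal playtest feeds balance pass (must start by day 20); localization (must start by day 28). Taking the minimum, internal playtest must finish by day 20 and start by 20 − 2 = day 18.
Code integration has several dependents: internal playtest (must start by day 18); balance pass (must start by day 20, minus 3-day gap → day 17); localization (must start by day 28). The earliest of those limits is day 17, so code integration must start by 17 − 2 = day 15.
For asset creation: code integration (must start by day 15); internal playtest (must start by day 18). The most restrictive is day 15; with a 12-day duration, asset creation must start by day 3.

3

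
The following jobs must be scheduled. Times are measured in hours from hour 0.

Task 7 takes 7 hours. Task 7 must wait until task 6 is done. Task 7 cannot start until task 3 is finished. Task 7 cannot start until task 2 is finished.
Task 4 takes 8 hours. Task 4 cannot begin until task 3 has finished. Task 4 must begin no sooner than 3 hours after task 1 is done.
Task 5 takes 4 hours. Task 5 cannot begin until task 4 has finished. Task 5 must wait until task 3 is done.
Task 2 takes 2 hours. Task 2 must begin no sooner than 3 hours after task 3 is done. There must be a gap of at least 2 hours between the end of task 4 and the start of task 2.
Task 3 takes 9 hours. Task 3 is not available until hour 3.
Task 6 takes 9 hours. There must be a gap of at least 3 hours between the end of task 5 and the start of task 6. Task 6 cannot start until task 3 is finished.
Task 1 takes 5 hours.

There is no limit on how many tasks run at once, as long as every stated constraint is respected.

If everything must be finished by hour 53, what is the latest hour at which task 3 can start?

13

Task 7 must finish by hour 53; it takes 7 hours, so it must start by 53 − 7 = hour 46.
Task 2 has to be done before task 7 (must start by hour 46). That means finishing by hour 46, i.e. starting by 46 − 2 = hour 44.
Task 6 has to be done before task 7 (must start by hour 46). That means finishing by hour 46, i.e. starting by 46 − 9 = hour 37.
Task 5 feeds into task 6 (must start by hour 37, minus 3-hour gap → hour 34); so task 5 must finish by hour 34 and therefore start by hour 30.
For task 4: task 2 (must start by hour 44, minus 2-hour gap → hour 42); task 5 (must start by hour 30). The most restrictive is hour 30; with an 8-hour duration, task 4 must start by hour 22.
Task 3 has several dependents: task 2 (must start by hour 44, minus 3-hour gap → hour 41); task 4 (must start by hour 22); task 5 (must start by hour 30); task 6 (must start by hour 37); task 7 (must start by hour 46). The earliest of those limits is hour 22, so task 3 must start by 22 − 9 = hour 13.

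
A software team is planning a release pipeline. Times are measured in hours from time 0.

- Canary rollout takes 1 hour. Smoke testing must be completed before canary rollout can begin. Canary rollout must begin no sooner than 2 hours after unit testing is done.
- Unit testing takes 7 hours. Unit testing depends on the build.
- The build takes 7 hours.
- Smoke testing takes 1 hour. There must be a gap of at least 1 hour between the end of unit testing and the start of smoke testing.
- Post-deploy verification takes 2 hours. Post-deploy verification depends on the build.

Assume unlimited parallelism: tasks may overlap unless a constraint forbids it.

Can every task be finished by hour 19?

Yes

The build can start immediately at hour 0; it finishes at hour 7.
After the build (finishes hour 7), post-deploy verification can start at hour 7 and finishes at hour 9.
After the build (finishes hour 7), unit testing can start at hour 7 and finishes at hour 14.
Smoke testing waits on unit testing (finishes hour 14, plus 1-hour gap → hour 15), so it starts at hour 15 and finishes at 15 + 1 = hour 16.
Canary rollout has to wait for smoke testing (finishes hour 16); unit testing (finishes hour 14, plus 2-hour gap → hour 16). The latest of these is hour 16, so canary rollout runs hour 16 to 16 + 1 = hour 17.
Every task is finished by hour 17, which is no later than the deadline of 19, so the schedule is feasible.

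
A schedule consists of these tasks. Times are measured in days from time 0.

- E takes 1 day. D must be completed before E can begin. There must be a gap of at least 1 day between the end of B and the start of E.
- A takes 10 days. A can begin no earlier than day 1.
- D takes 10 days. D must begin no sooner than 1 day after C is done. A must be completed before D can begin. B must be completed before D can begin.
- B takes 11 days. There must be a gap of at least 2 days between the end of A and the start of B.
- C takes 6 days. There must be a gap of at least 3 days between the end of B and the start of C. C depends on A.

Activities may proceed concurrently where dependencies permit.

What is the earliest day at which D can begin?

A cannot begin until its own release at day 1. It runs from day 1 to 1 + 10 = day 11.
After A (finishes day 11, plus 2-day gap → day 13), B can start at day 13 and finishes at day 24.
C cannot start until B (finishes day 24, plus 3-day gap → day 27); A (finishes day 11). The controlling bound is day 27, so C finishes at 27 + 6 = day 33.
D waits on C (finishes day 33, plus 1-day gap → day 34); A (finishes day 11); B (finishes day 24). The latest of these is day 34, which is the earliest D can start.

34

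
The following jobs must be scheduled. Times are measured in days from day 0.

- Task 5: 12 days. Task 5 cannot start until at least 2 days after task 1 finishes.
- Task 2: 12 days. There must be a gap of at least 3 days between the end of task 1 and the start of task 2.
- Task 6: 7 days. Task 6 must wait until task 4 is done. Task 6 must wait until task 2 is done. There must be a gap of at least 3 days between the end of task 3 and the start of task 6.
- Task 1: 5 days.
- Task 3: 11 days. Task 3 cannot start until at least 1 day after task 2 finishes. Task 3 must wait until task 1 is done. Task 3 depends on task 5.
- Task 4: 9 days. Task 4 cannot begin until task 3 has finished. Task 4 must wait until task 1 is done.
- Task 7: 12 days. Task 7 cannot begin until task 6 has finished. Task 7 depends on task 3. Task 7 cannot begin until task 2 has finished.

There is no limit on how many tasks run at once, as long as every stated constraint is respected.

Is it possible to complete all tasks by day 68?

Yes

Task 1 has no prerequisites, so it starts at day 0 and finishes at day 5.
Task 5 waits on task 1 (finishes day 5, plus 2-day gap → day 7), so it starts at day 7 and finishes at 7 + 12 = day 19.
Task 2 waits on task 1 (finishes day 5, plus 3-day gap → day 8), so it starts at day 8 and finishes at 8 + 12 = day 20.
Task 3 needs all of task 2 (finishes day 20, plus 1-day gap → day 21); task 1 (finishes day 5); task 5 (finishes day 19). That puts its earliest start at day 21; it finishes at 21 + 11 = day 32.
Task 4 has to wait for task 3 (finishes day 32); task 1 (finishes day 5). The latest of these is day 32, so task 4 runs day 32 to 32 + 9 = day 41.
Task 6 needs all of task 4 (finishes day 41); task 2 (finishes day 20); task 3 (finishes day 32, plus 3-day gap → day 35). That puts its earliest start at day 41; it finishes at 41 + 7 = day 48.
Task 7 has to wait for task 6 (finishes day 48); task 3 (finishes day 32); task 2 (finishes day 20). The latest of these is day 48, so task 7 runs day 48 to 48 + 12 = day 60.
Every task is finished by day 60, which is no later than the deadline of 68, so the schedule is feasible.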